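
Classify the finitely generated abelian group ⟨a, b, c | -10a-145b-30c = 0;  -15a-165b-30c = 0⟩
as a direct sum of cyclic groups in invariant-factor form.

rank_ℚ(R)=2; free=3−2=1
SNF(R) diag = [5, 15] → torsion [5, 15]

Answer: M ≅ ℤ^1 ⊕ ℤ/5 ⊕ ℤ/15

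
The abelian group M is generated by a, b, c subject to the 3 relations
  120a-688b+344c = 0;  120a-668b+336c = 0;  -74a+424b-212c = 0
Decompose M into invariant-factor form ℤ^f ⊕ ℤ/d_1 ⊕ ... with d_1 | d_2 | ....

Answer: M ≅ ℤ/2 ⊕ ℤ/4 ⊕ ℤ/8

Derivation:
rank_ℚ(R)=3; free=3−3=0
SNF(R) diag = [2, 4, 8] → torsion [2, 4, 8]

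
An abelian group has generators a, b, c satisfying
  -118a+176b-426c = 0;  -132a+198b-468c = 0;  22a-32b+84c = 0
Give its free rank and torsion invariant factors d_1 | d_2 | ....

rank_ℚ(R)=3; free=3−3=0
SNF(R) diag = [2, 6, 18] → torsion [2, 6, 18]

Answer: M ≅ ℤ/2 ⊕ ℤ/6 ⊕ ℤ/18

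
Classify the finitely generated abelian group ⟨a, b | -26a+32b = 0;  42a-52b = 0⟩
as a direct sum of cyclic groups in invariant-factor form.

Answer: M ≅ ℤ/2 ⊕ ℤ/4

Derivation:
rank_ℚ(R)=2; free=2−2=0
SNF(R) diag = [2, 4] → torsion [2, 4]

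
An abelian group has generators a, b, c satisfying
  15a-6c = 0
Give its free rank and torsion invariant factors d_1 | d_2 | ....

Answer: M ≅ ℤ^2 ⊕ ℤ/3

Derivation:
rank_ℚ(R)=1; free=3−1=2
SNF(R) diag = [3] → torsion [3]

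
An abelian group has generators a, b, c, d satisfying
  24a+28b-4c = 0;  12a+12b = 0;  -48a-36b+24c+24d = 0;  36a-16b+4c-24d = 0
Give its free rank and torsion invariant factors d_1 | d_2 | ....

Answer: M ≅ ℤ/4 ⊕ ℤ/12 ⊕ ℤ/12 ⊕ ℤ/24

Derivation:
rank_ℚ(R)=4; free=4−4=0
SNF(R) diag = [4, 12, 12, 24] → torsion [4, 12, 12, 24]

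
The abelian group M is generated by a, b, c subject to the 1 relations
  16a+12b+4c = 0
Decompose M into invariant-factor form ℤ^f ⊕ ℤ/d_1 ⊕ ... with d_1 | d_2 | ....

rank_ℚ(R)=1; free=3−1=2
SNF(R) diag = [4] → torsion [4]

Answer: M ≅ ℤ^2 ⊕ ℤ/4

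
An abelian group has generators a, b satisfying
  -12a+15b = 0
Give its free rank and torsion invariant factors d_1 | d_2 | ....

Answer: M ≅ ℤ^1 ⊕ ℤ/3

Derivation:
rank_ℚ(R)=1; free=2−1=1
SNF(R) diag = [3] → torsion [3]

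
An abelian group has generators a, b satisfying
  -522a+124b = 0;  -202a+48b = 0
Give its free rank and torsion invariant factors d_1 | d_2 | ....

rank_ℚ(R)=2; free=2−2=0
SNF(R) diag = [2, 4] → torsion [2, 4]

Answer: M ≅ ℤ/2 ⊕ ℤ/4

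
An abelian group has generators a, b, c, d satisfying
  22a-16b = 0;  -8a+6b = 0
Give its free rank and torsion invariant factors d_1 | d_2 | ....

rank_ℚ(R)=2; free=4−2=2
SNF(R) diag = [2, 2] → torsion [2, 2]

Answer: M ≅ ℤ^2 ⊕ ℤ/2 ⊕ ℤ/2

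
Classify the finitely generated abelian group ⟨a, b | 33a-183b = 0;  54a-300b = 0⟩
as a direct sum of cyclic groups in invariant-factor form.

Answer: M ≅ ℤ/3 ⊕ ℤ/6

Derivation:
rank_ℚ(R)=2; free=2−2=0
SNF(R) diag = [3, 6] → torsion [3, 6]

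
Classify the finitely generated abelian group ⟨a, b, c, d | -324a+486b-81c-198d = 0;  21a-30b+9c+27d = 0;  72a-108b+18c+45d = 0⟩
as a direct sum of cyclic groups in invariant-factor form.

rank_ℚ(R)=3; free=4−3=1
SNF(R) diag = [3, 9, 9] → torsion [3, 9, 9]

Answer: M ≅ ℤ^1 ⊕ ℤ/3 ⊕ ℤ/9 ⊕ ℤ/9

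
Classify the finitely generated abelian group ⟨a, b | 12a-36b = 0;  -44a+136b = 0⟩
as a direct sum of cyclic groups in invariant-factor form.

rank_ℚ(R)=2; free=2−2=0
SNF(R) diag = [4, 12] → torsion [4, 12]

Answer: M ≅ ℤ/4 ⊕ ℤ/12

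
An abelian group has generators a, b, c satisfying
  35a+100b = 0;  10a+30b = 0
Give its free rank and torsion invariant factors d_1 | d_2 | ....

rank_ℚ(R)=2; free=3−2=1
SNF(R) diag = [5, 10] → torsion [5, 10]

Answer: M ≅ ℤ^1 ⊕ ℤ/5 ⊕ ℤ/10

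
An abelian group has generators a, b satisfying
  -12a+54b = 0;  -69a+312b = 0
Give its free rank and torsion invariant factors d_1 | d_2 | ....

Answer: M ≅ ℤ/3 ⊕ ℤ/6

Derivation:
rank_ℚ(R)=2; free=2−2=0
SNF(R) diag = [3, 6] → torsion [3, 6]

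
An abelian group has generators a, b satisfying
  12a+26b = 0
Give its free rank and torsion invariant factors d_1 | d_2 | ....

Answer: M ≅ ℤ^1 ⊕ ℤ/2

Derivation:
rank_ℚ(R)=1; free=2−1=1
SNF(R) diag = [2] → torsion [2]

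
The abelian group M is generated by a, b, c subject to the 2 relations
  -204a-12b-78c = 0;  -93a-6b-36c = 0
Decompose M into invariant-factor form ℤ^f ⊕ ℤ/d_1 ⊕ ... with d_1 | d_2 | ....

Answer: M ≅ ℤ^1 ⊕ ℤ/3 ⊕ ℤ/6

Derivation:
rank_ℚ(R)=2; free=3−2=1
SNF(R) diag = [3, 6] → torsion [3, 6]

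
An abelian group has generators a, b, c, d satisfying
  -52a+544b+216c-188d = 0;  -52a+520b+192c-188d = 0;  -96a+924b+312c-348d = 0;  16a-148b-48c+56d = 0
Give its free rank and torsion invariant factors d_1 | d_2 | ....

rank_ℚ(R)=4; free=4−4=0
SNF(R) diag = [4, 12, 12, 24] → torsion [4, 12, 12, 24]

Answer: M ≅ ℤ/4 ⊕ ℤ/12 ⊕ ℤ/12 ⊕ ℤ/24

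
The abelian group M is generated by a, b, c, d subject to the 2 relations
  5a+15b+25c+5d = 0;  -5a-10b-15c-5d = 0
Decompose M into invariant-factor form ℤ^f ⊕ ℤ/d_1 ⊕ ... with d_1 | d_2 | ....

Answer: M ≅ ℤ^2 ⊕ ℤ/5 ⊕ ℤ/5

Derivation:
rank_ℚ(R)=2; free=4−2=2
SNF(R) diag = [5, 5] → torsion [5, 5]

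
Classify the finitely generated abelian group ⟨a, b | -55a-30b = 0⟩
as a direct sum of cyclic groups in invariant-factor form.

Answer: M ≅ ℤ^1 ⊕ ℤ/5

Derivation:
rank_ℚ(R)=1; free=2−1=1
SNF(R) diag = [5] → torsion [5]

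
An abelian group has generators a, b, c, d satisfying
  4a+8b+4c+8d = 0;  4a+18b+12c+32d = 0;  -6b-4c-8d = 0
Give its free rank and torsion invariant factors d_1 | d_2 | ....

rank_ℚ(R)=3; free=4−3=1
SNF(R) diag = [2, 4, 4] → torsion [2, 4, 4]

Answer: M ≅ ℤ^1 ⊕ ℤ/2 ⊕ ℤ/4 ⊕ ℤ/4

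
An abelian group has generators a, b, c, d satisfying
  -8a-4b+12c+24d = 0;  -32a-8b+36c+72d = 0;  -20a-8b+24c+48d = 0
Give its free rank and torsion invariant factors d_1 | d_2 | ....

Answer: M ≅ ℤ^1 ⊕ ℤ/4 ⊕ ℤ/4 ⊕ ℤ/12

Derivation:
rank_ℚ(R)=3; free=4−3=1
SNF(R) diag = [4, 4, 12] → torsion [4, 4, 12]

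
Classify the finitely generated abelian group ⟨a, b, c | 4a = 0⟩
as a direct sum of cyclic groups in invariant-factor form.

Answer: M ≅ ℤ^2 ⊕ ℤ/4

Derivation:
rank_ℚ(R)=1; free=3−1=2
SNF(R) diag = [4] → torsion [4]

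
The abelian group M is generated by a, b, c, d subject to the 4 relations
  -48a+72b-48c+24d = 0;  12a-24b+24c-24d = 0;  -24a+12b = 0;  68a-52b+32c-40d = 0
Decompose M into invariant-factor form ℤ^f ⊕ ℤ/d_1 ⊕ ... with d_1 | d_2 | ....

rank_ℚ(R)=4; free=4−4=0
SNF(R) diag = [4, 12, 24, 24] → torsion [4, 12, 24, 24]

Answer: M ≅ ℤ/4 ⊕ ℤ/12 ⊕ ℤ/24 ⊕ ℤ/24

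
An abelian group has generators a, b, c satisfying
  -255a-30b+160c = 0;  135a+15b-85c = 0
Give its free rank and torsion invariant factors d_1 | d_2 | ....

rank_ℚ(R)=2; free=3−2=1
SNF(R) diag = [5, 15] → torsion [5, 15]

Answer: M ≅ ℤ^1 ⊕ ℤ/5 ⊕ ℤ/15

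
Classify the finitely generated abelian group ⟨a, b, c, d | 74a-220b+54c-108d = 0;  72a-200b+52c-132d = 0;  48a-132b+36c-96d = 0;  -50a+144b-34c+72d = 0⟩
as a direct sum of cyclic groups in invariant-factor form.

rank_ℚ(R)=4; free=4−4=0
SNF(R) diag = [2, 4, 12, 12] → torsion [2, 4, 12, 12]

Answer: M ≅ ℤ/2 ⊕ ℤ/4 ⊕ ℤ/12 ⊕ ℤ/12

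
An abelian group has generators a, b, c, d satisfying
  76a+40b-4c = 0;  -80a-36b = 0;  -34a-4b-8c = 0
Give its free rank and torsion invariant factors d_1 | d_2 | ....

Answer: M ≅ ℤ^1 ⊕ ℤ/2 ⊕ ℤ/4 ⊕ ℤ/12

Derivation:
rank_ℚ(R)=3; free=4−3=1
SNF(R) diag = [2, 4, 12] → torsion [2, 4, 12]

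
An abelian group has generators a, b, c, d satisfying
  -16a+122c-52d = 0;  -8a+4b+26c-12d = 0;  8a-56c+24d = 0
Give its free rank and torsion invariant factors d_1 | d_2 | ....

rank_ℚ(R)=3; free=4−3=1
SNF(R) diag = [2, 4, 8] → torsion [2, 4, 8]

Answer: M ≅ ℤ^1 ⊕ ℤ/2 ⊕ ℤ/4 ⊕ ℤ/8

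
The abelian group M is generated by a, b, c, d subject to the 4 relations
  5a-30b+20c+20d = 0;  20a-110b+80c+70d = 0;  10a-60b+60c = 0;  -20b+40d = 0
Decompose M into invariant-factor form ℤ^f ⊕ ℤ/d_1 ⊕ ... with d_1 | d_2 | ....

rank_ℚ(R)=4; free=4−4=0
SNF(R) diag = [5, 10, 20, 20] → torsion [5, 10, 20, 20]

Answer: M ≅ ℤ/5 ⊕ ℤ/10 ⊕ ℤ/20 ⊕ ℤ/20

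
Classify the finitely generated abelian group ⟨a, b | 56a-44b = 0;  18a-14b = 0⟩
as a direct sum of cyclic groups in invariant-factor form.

Answer: M ≅ ℤ/2 ⊕ ℤ/4

Derivation:
rank_ℚ(R)=2; free=2−2=0
SNF(R) diag = [2, 4] → torsion [2, 4]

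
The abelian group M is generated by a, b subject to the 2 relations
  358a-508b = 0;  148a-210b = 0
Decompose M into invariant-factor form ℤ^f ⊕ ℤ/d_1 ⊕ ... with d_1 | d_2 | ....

rank_ℚ(R)=2; free=2−2=0
SNF(R) diag = [2, 2] → torsion [2, 2]

Answer: M ≅ ℤ/2 ⊕ ℤ/2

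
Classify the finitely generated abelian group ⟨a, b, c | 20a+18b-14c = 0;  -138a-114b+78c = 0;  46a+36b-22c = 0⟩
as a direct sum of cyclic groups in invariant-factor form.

rank_ℚ(R)=3; free=3−3=0
SNF(R) diag = [2, 6, 6] → torsion [2, 6, 6]

Answer: M ≅ ℤ/2 ⊕ ℤ/6 ⊕ ℤ/6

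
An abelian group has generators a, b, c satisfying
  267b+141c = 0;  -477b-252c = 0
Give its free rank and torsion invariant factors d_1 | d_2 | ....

Answer: M ≅ ℤ^1 ⊕ ℤ/3 ⊕ ℤ/9

Derivation:
rank_ℚ(R)=2; free=3−2=1
SNF(R) diag = [3, 9] → torsion [3, 9]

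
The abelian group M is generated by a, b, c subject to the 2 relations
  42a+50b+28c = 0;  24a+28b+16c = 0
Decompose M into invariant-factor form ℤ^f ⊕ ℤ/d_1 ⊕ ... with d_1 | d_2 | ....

Answer: M ≅ ℤ^1 ⊕ ℤ/2 ⊕ ℤ/4

Derivation:
rank_ℚ(R)=2; free=3−2=1
SNF(R) diag = [2, 4] → torsion [2, 4]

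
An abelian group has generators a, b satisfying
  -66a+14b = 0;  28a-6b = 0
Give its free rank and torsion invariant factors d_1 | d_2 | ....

rank_ℚ(R)=2; free=2−2=0
SNF(R) diag = [2, 2] → torsion [2, 2]

Answer: M ≅ ℤ/2 ⊕ ℤ/2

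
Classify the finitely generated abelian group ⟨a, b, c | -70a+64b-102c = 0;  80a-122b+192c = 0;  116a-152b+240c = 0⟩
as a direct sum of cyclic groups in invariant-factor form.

rank_ℚ(R)=3; free=3−3=0
SNF(R) diag = [2, 6, 12] → torsion [2, 6, 12]

Answer: M ≅ ℤ/2 ⊕ ℤ/6 ⊕ ℤ/12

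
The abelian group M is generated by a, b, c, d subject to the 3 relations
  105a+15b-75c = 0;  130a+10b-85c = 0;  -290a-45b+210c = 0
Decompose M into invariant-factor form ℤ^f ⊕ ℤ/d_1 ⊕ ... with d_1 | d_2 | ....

Answer: M ≅ ℤ^1 ⊕ ℤ/5 ⊕ ℤ/5 ⊕ ℤ/15

Derivation:
rank_ℚ(R)=3; free=4−3=1
SNF(R) diag = [5, 5, 15] → torsion [5, 5, 15]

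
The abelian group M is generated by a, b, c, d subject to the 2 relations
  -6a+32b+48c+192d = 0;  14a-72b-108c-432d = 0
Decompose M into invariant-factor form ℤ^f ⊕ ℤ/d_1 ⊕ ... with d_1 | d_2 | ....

rank_ℚ(R)=2; free=4−2=2
SNF(R) diag = [2, 4] → torsion [2, 4]

Answer: M ≅ ℤ^2 ⊕ ℤ/2 ⊕ ℤ/4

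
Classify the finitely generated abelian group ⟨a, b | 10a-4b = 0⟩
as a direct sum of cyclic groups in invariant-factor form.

Answer: M ≅ ℤ^1 ⊕ ℤ/2

Derivation:
rank_ℚ(R)=1; free=2−1=1
SNF(R) diag = [2] → torsion [2]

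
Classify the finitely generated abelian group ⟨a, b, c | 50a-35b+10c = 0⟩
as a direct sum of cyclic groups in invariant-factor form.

rank_ℚ(R)=1; free=3−1=2
SNF(R) diag = [5] → torsion [5]

Answer: M ≅ ℤ^2 ⊕ ℤ/5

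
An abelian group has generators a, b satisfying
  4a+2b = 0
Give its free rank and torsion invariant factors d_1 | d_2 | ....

rank_ℚ(R)=1; free=2−1=1
SNF(R) diag = [2] → torsion [2]

Answer: M ≅ ℤ^1 ⊕ ℤ/2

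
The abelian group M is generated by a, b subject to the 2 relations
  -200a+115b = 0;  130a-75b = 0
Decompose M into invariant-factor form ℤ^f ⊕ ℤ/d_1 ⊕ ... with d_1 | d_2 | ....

Answer: M ≅ ℤ/5 ⊕ ℤ/10

Derivation:
rank_ℚ(R)=2; free=2−2=0
SNF(R) diag = [5, 10] → torsion [5, 10]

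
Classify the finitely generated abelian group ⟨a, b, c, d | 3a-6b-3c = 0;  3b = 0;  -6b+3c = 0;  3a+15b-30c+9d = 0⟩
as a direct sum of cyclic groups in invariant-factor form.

rank_ℚ(R)=4; free=4−4=0
SNF(R) diag = [3, 3, 3, 9] → torsion [3, 3, 3, 9]

Answer: M ≅ ℤ/3 ⊕ ℤ/3 ⊕ ℤ/3 ⊕ ℤ/9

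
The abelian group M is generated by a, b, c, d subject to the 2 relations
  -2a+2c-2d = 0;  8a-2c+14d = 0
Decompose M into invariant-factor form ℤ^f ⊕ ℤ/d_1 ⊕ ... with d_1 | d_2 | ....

rank_ℚ(R)=2; free=4−2=2
SNF(R) diag = [2, 6] → torsion [2, 6]

Answer: M ≅ ℤ^2 ⊕ ℤ/2 ⊕ ℤ/6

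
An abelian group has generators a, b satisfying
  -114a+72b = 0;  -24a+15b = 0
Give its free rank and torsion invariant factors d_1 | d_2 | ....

Answer: M ≅ ℤ/3 ⊕ ℤ/6

Derivation:
rank_ℚ(R)=2; free=2−2=0
SNF(R) diag = [3, 6] → torsion [3, 6]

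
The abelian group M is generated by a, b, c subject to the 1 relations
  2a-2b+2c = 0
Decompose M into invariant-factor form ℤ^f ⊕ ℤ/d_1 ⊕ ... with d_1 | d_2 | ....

rank_ℚ(R)=1; free=3−1=2
SNF(R) diag = [2] → torsion [2]

Answer: M ≅ ℤ^2 ⊕ ℤ/2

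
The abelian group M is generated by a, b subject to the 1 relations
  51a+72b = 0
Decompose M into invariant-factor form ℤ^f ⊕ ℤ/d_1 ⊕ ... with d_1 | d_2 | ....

Answer: M ≅ ℤ^1 ⊕ ℤ/3

Derivation:
rank_ℚ(R)=1; free=2−1=1
SNF(R) diag = [3] → torsion [3]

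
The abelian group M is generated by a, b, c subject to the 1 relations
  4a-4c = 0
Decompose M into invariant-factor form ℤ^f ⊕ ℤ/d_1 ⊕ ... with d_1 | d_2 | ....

Answer: M ≅ ℤ^2 ⊕ ℤ/4

Derivation:
rank_ℚ(R)=1; free=3−1=2
SNF(R) diag = [4] → torsion [4]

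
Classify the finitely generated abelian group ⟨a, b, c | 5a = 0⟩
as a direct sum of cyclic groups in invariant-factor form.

Answer: M ≅ ℤ^2 ⊕ ℤ/5

Derivation:
rank_ℚ(R)=1; free=3−1=2
SNF(R) diag = [5] → torsion [5]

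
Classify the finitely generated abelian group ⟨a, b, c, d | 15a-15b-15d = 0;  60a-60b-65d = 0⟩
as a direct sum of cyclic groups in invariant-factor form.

rank_ℚ(R)=2; free=4−2=2
SNF(R) diag = [5, 15] → torsion [5, 15]

Answer: M ≅ ℤ^2 ⊕ ℤ/5 ⊕ ℤ/15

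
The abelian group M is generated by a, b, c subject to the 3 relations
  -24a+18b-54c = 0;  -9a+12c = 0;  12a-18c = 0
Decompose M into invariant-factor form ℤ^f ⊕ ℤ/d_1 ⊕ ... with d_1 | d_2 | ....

Answer: M ≅ ℤ/3 ⊕ ℤ/6 ⊕ ℤ/18

Derivation:
rank_ℚ(R)=3; free=3−3=0
SNF(R) diag = [3, 6, 18] → torsion [3, 6, 18]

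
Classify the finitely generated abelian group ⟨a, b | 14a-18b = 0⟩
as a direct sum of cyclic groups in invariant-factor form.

rank_ℚ(R)=1; free=2−1=1
SNF(R) diag = [2] → torsion [2]

Answer: M ≅ ℤ^1 ⊕ ℤ/2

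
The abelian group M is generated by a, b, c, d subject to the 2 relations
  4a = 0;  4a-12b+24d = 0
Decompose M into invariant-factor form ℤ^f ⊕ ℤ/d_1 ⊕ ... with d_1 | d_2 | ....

rank_ℚ(R)=2; free=4−2=2
SNF(R) diag = [4, 12] → torsion [4, 12]

Answer: M ≅ ℤ^2 ⊕ ℤ/4 ⊕ ℤ/12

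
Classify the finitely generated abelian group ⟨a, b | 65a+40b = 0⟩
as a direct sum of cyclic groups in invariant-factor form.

rank_ℚ(R)=1; free=2−1=1
SNF(R) diag = [5] → torsion [5]

Answer: M ≅ ℤ^1 ⊕ ℤ/5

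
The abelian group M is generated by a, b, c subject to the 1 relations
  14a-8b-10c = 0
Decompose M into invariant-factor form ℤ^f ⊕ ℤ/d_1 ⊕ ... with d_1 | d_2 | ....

rank_ℚ(R)=1; free=3−1=2
SNF(R) diag = [2] → torsion [2]

Answer: M ≅ ℤ^2 ⊕ ℤ/2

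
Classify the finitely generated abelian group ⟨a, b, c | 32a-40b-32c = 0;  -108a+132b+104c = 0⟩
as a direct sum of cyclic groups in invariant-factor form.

Answer: M ≅ ℤ^1 ⊕ ℤ/4 ⊕ ℤ/8

Derivation:
rank_ℚ(R)=2; free=3−2=1
SNF(R) diag = [4, 8] → torsion [4, 8]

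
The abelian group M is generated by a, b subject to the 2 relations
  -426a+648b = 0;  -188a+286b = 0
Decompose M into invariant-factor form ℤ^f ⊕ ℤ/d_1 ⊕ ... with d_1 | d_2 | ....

rank_ℚ(R)=2; free=2−2=0
SNF(R) diag = [2, 6] → torsion [2, 6]

Answer: M ≅ ℤ/2 ⊕ ℤ/6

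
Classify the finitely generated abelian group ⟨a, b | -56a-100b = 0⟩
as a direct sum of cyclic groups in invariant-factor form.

rank_ℚ(R)=1; free=2−1=1
SNF(R) diag = [4] → torsion [4]

Answer: M ≅ ℤ^1 ⊕ ℤ/4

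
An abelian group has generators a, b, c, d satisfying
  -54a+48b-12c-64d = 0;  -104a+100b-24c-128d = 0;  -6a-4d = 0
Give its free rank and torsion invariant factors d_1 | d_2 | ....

rank_ℚ(R)=3; free=4−3=1
SNF(R) diag = [2, 4, 12] → torsion [2, 4, 12]

Answer: M ≅ ℤ^1 ⊕ ℤ/2 ⊕ ℤ/4 ⊕ ℤ/12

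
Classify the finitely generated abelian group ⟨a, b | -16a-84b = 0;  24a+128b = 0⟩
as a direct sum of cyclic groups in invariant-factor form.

Answer: M ≅ ℤ/4 ⊕ ℤ/8

Derivation:
rank_ℚ(R)=2; free=2−2=0
SNF(R) diag = [4, 8] → torsion [4, 8]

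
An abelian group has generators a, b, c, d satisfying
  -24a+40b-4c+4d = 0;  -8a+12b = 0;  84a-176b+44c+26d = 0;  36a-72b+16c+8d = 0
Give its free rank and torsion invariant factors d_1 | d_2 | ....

rank_ℚ(R)=4; free=4−4=0
SNF(R) diag = [2, 4, 4, 4] → torsion [2, 4, 4, 4]

Answer: M ≅ ℤ/2 ⊕ ℤ/4 ⊕ ℤ/4 ⊕ ℤ/4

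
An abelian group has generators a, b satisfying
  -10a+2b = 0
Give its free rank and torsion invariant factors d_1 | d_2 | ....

rank_ℚ(R)=1; free=2−1=1
SNF(R) diag = [2] → torsion [2]

Answer: M ≅ ℤ^1 ⊕ ℤ/2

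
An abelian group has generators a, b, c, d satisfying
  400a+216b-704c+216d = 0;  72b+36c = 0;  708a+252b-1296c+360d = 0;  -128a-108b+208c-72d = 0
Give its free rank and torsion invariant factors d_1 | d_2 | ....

rank_ℚ(R)=4; free=4−4=0
SNF(R) diag = [4, 12, 36, 72] → torsion [4, 12, 36, 72]

Answer: M ≅ ℤ/4 ⊕ ℤ/12 ⊕ ℤ/36 ⊕ ℤ/72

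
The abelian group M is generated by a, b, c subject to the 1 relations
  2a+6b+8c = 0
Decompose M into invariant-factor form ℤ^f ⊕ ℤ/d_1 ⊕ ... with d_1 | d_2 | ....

Answer: M ≅ ℤ^2 ⊕ ℤ/2

Derivation:
rank_ℚ(R)=1; free=3−1=2
SNF(R) diag = [2] → torsion [2]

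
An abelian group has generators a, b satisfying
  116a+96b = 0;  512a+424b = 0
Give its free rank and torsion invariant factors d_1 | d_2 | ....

Answer: M ≅ ℤ/4 ⊕ ℤ/8

Derivation:
rank_ℚ(R)=2; free=2−2=0
SNF(R) diag = [4, 8] → torsion [4, 8]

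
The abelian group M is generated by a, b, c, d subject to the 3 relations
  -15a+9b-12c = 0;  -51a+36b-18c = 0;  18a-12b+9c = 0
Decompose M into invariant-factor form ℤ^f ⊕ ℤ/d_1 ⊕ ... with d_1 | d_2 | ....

rank_ℚ(R)=3; free=4−3=1
SNF(R) diag = [3, 3, 3] → torsion [3, 3, 3]

Answer: M ≅ ℤ^1 ⊕ ℤ/3 ⊕ ℤ/3 ⊕ ℤ/3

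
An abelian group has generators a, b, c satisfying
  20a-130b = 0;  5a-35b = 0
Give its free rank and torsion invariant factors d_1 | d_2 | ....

Answer: M ≅ ℤ^1 ⊕ ℤ/5 ⊕ ℤ/10

Derivation:
rank_ℚ(R)=2; free=3−2=1
SNF(R) diag = [5, 10] → torsion [5, 10]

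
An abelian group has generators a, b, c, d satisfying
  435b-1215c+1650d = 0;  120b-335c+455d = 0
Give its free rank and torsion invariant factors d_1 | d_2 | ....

rank_ℚ(R)=2; free=4−2=2
SNF(R) diag = [5, 15] → torsion [5, 15]

Answer: M ≅ ℤ^2 ⊕ ℤ/5 ⊕ ℤ/15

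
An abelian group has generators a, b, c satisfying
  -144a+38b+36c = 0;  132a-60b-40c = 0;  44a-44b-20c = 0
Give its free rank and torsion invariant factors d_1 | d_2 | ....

Answer: M ≅ ℤ/2 ⊕ ℤ/4 ⊕ ℤ/4

Derivation:
rank_ℚ(R)=3; free=3−3=0
SNF(R) diag = [2, 4, 4] → torsion [2, 4, 4]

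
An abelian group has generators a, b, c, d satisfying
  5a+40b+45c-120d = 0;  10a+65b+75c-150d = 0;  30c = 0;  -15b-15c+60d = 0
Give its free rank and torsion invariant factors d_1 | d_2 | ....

rank_ℚ(R)=4; free=4−4=0
SNF(R) diag = [5, 15, 30, 30] → torsion [5, 15, 30, 30]

Answer: M ≅ ℤ/5 ⊕ ℤ/15 ⊕ ℤ/30 ⊕ ℤ/30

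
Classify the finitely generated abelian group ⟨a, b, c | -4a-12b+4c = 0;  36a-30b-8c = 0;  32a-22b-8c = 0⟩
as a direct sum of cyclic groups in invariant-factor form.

rank_ℚ(R)=3; free=3−3=0
SNF(R) diag = [2, 4, 4] → torsion [2, 4, 4]

Answer: M ≅ ℤ/2 ⊕ ℤ/4 ⊕ ℤ/4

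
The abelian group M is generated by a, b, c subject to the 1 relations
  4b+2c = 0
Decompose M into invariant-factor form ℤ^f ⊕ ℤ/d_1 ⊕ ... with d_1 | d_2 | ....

rank_ℚ(R)=1; free=3−1=2
SNF(R) diag = [2] → torsion [2]

Answer: M ≅ ℤ^2 ⊕ ℤ/2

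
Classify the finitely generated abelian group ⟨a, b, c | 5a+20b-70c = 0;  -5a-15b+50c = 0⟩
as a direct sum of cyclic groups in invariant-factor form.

rank_ℚ(R)=2; free=3−2=1
SNF(R) diag = [5, 5] → torsion [5, 5]

Answer: M ≅ ℤ^1 ⊕ ℤ/5 ⊕ ℤ/5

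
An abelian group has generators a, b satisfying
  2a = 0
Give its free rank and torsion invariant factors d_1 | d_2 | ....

Answer: M ≅ ℤ^1 ⊕ ℤ/2

Derivation:
rank_ℚ(R)=1; free=2−1=1
SNF(R) diag = [2] → torsion [2]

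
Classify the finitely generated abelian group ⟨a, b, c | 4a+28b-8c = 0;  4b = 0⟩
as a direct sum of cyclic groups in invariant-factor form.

rank_ℚ(R)=2; free=3−2=1
SNF(R) diag = [4, 4] → torsion [4, 4]

Answer: M ≅ ℤ^1 ⊕ ℤ/4 ⊕ ℤ/4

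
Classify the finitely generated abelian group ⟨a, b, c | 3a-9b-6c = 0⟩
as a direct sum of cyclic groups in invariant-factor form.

rank_ℚ(R)=1; free=3−1=2
SNF(R) diag = [3] → torsion [3]

Answer: M ≅ ℤ^2 ⊕ ℤ/3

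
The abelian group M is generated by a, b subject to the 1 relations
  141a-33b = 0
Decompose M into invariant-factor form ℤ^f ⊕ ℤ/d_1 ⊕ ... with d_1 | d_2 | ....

Answer: M ≅ ℤ^1 ⊕ ℤ/3

Derivation:
rank_ℚ(R)=1; free=2−1=1
SNF(R) diag = [3] → torsion [3]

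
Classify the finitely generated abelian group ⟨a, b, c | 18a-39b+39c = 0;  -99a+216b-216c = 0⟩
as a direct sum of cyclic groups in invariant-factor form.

rank_ℚ(R)=2; free=3−2=1
SNF(R) diag = [3, 9] → torsion [3, 9]

Answer: M ≅ ℤ^1 ⊕ ℤ/3 ⊕ ℤ/9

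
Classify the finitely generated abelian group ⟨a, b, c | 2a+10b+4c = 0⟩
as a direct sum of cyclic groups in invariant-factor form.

Answer: M ≅ ℤ^2 ⊕ ℤ/2

Derivation:
rank_ℚ(R)=1; free=3−1=2
SNF(R) diag = [2] → torsion [2]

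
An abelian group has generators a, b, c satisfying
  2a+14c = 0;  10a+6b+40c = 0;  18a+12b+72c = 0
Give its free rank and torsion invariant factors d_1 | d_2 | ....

Answer: M ≅ ℤ/2 ⊕ ℤ/6 ⊕ ℤ/6

Derivation:
rank_ℚ(R)=3; free=3−3=0
SNF(R) diag = [2, 6, 6] → torsion [2, 6, 6]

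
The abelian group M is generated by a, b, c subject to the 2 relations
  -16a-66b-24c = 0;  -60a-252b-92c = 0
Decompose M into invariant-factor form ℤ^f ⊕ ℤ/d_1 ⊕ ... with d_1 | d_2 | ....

rank_ℚ(R)=2; free=3−2=1
SNF(R) diag = [2, 4] → torsion [2, 4]

Answer: M ≅ ℤ^1 ⊕ ℤ/2 ⊕ ℤ/4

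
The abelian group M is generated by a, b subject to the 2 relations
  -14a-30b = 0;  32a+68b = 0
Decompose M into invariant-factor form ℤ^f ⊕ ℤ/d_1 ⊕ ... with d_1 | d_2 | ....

rank_ℚ(R)=2; free=2−2=0
SNF(R) diag = [2, 4] → torsion [2, 4]

Answer: M ≅ ℤ/2 ⊕ ℤ/4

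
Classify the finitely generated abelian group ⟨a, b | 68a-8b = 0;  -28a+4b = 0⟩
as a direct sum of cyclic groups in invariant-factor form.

Answer: M ≅ ℤ/4 ⊕ ℤ/12

Derivation:
rank_ℚ(R)=2; free=2−2=0
SNF(R) diag = [4, 12] → torsion [4, 12]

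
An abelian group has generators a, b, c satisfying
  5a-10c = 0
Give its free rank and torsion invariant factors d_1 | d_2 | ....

Answer: M ≅ ℤ^2 ⊕ ℤ/5

Derivation:
rank_ℚ(R)=1; free=3−1=2
SNF(R) diag = [5] → torsion [5]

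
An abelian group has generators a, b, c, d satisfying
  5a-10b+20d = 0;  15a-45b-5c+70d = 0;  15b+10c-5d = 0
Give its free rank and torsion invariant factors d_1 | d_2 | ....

rank_ℚ(R)=3; free=4−3=1
SNF(R) diag = [5, 5, 15] → torsion [5, 5, 15]

Answer: M ≅ ℤ^1 ⊕ ℤ/5 ⊕ ℤ/5 ⊕ ℤ/15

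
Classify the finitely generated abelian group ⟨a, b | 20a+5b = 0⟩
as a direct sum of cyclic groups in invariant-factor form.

rank_ℚ(R)=1; free=2−1=1
SNF(R) diag = [5] → torsion [5]

Answer: M ≅ ℤ^1 ⊕ ℤ/5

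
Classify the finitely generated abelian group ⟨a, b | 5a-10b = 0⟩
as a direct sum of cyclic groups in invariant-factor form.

rank_ℚ(R)=1; free=2−1=1
SNF(R) diag = [5] → torsion [5]

Answer: M ≅ ℤ^1 ⊕ ℤ/5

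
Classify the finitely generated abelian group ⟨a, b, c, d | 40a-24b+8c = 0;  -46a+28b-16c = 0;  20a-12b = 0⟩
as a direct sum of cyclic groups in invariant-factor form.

rank_ℚ(R)=3; free=4−3=1
SNF(R) diag = [2, 4, 8] → torsion [2, 4, 8]

Answer: M ≅ ℤ^1 ⊕ ℤ/2 ⊕ ℤ/4 ⊕ ℤ/8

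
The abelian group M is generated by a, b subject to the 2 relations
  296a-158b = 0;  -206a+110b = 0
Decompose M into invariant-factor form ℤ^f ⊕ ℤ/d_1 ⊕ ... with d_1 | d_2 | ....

rank_ℚ(R)=2; free=2−2=0
SNF(R) diag = [2, 6] → torsion [2, 6]

Answer: M ≅ ℤ/2 ⊕ ℤ/6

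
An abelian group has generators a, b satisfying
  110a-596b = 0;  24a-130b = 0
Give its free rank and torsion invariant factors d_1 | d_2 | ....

rank_ℚ(R)=2; free=2−2=0
SNF(R) diag = [2, 2] → torsion [2, 2]

Answer: M ≅ ℤ/2 ⊕ ℤ/2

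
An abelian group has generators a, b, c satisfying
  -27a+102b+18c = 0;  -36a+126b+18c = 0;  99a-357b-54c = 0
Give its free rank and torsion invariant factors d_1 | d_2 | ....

Answer: M ≅ ℤ/3 ⊕ ℤ/9 ⊕ ℤ/18

Derivation:
rank_ℚ(R)=3; free=3−3=0
SNF(R) diag = [3, 9, 18] → torsion [3, 9, 18]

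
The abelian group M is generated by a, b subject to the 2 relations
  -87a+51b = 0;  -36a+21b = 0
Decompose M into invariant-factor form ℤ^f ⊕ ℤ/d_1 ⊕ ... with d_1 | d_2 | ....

rank_ℚ(R)=2; free=2−2=0
SNF(R) diag = [3, 3] → torsion [3, 3]

Answer: M ≅ ℤ/3 ⊕ ℤ/3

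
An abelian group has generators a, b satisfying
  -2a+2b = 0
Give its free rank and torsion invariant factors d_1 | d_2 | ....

Answer: M ≅ ℤ^1 ⊕ ℤ/2

Derivation:
rank_ℚ(R)=1; free=2−1=1
SNF(R) diag = [2] → torsion [2]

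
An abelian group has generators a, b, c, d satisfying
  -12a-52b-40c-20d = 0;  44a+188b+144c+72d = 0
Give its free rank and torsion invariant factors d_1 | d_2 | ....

rank_ℚ(R)=2; free=4−2=2
SNF(R) diag = [4, 4] → torsion [4, 4]

Answer: M ≅ ℤ^2 ⊕ ℤ/4 ⊕ ℤ/4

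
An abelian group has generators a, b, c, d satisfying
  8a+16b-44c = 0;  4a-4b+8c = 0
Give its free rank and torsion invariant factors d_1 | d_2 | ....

rank_ℚ(R)=2; free=4−2=2
SNF(R) diag = [4, 12] → torsion [4, 12]

Answer: M ≅ ℤ^2 ⊕ ℤ/4 ⊕ ℤ/12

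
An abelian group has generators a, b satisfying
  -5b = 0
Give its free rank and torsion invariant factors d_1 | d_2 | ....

Answer: M ≅ ℤ^1 ⊕ ℤ/5

Derivation:
rank_ℚ(R)=1; free=2−1=1
SNF(R) diag = [5] → torsion [5]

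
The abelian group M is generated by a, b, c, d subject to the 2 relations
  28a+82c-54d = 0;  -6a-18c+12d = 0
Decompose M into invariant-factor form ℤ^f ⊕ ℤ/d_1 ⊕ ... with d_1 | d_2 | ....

rank_ℚ(R)=2; free=4−2=2
SNF(R) diag = [2, 6] → torsion [2, 6]

Answer: M ≅ ℤ^2 ⊕ ℤ/2 ⊕ ℤ/6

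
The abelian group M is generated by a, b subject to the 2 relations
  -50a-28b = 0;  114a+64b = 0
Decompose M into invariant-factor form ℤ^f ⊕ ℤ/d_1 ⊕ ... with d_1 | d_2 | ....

rank_ℚ(R)=2; free=2−2=0
SNF(R) diag = [2, 4] → torsion [2, 4]

Answer: M ≅ ℤ/2 ⊕ ℤ/4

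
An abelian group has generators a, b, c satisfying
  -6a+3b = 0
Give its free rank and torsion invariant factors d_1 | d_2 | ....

Answer: M ≅ ℤ^2 ⊕ ℤ/3

Derivation:
rank_ℚ(R)=1; free=3−1=2
SNF(R) diag = [3] → torsion [3]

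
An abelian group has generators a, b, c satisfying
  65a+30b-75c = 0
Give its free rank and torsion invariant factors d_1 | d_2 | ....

Answer: M ≅ ℤ^2 ⊕ ℤ/5

Derivation:
rank_ℚ(R)=1; free=3−1=2
SNF(R) diag = [5] → torsion [5]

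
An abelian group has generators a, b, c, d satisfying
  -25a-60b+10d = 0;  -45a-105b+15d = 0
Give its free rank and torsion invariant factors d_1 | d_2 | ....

Answer: M ≅ ℤ^2 ⊕ ℤ/5 ⊕ ℤ/15

Derivation:
rank_ℚ(R)=2; free=4−2=2
SNF(R) diag = [5, 15] → torsion [5, 15]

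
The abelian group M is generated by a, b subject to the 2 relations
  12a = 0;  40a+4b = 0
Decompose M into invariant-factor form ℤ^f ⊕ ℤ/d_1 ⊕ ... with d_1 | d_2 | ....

rank_ℚ(R)=2; free=2−2=0
SNF(R) diag = [4, 12] → torsion [4, 12]

Answer: M ≅ ℤ/4 ⊕ ℤ/12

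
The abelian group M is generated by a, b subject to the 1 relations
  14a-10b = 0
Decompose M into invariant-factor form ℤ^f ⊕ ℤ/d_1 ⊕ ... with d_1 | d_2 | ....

Answer: M ≅ ℤ^1 ⊕ ℤ/2

Derivation:
rank_ℚ(R)=1; free=2−1=1
SNF(R) diag = [2] → torsion [2]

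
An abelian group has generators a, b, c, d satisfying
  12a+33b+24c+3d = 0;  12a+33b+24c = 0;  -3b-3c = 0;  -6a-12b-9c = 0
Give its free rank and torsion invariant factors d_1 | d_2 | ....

Answer: M ≅ ℤ/3 ⊕ ℤ/3 ⊕ ℤ/3 ⊕ ℤ/6

Derivation:
rank_ℚ(R)=4; free=4−4=0
SNF(R) diag = [3, 3, 3, 6] → torsion [3, 3, 3, 6]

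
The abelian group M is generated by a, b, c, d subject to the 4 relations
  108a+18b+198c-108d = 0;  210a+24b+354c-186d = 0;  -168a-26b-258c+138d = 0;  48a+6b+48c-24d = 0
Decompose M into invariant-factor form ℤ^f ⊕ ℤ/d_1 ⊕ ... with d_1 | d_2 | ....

rank_ℚ(R)=4; free=4−4=0
SNF(R) diag = [2, 6, 18, 54] → torsion [2, 6, 18, 54]

Answer: M ≅ ℤ/2 ⊕ ℤ/6 ⊕ ℤ/18 ⊕ ℤ/54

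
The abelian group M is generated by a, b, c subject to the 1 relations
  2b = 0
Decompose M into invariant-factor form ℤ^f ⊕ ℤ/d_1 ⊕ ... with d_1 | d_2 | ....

Answer: M ≅ ℤ^2 ⊕ ℤ/2

Derivation:
rank_ℚ(R)=1; free=3−1=2
SNF(R) diag = [2] → torsion [2]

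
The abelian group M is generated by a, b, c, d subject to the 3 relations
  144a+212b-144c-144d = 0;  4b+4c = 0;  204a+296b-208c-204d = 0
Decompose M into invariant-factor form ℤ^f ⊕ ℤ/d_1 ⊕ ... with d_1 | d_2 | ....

rank_ℚ(R)=3; free=4−3=1
SNF(R) diag = [4, 4, 12] → torsion [4, 4, 12]

Answer: M ≅ ℤ^1 ⊕ ℤ/4 ⊕ ℤ/4 ⊕ ℤ/12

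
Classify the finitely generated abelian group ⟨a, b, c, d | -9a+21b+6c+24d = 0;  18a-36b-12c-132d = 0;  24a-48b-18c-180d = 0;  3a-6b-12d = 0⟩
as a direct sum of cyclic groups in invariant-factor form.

Answer: M ≅ ℤ/3 ⊕ ℤ/3 ⊕ ℤ/6 ⊕ ℤ/12

Derivation:
rank_ℚ(R)=4; free=4−4=0
SNF(R) diag = [3, 3, 6, 12] → torsion [3, 3, 6, 12]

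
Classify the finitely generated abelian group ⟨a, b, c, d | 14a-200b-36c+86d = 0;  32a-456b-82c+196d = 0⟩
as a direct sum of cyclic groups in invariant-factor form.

rank_ℚ(R)=2; free=4−2=2
SNF(R) diag = [2, 2] → torsion [2, 2]

Answer: M ≅ ℤ^2 ⊕ ℤ/2 ⊕ ℤ/2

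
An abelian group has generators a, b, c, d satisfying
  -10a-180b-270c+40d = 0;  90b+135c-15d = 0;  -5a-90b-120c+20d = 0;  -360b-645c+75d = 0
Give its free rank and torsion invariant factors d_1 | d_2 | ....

rank_ℚ(R)=4; free=4−4=0
SNF(R) diag = [5, 15, 30, 90] → torsion [5, 15, 30, 90]

Answer: M ≅ ℤ/5 ⊕ ℤ/15 ⊕ ℤ/30 ⊕ ℤ/90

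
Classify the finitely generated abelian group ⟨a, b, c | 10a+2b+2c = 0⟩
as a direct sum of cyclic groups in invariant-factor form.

rank_ℚ(R)=1; free=3−1=2
SNF(R) diag = [2] → torsion [2]

Answer: M ≅ ℤ^2 ⊕ ℤ/2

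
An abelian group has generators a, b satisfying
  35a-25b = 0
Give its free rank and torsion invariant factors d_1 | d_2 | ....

rank_ℚ(R)=1; free=2−1=1
SNF(R) diag = [5] → torsion [5]

Answer: M ≅ ℤ^1 ⊕ ℤ/5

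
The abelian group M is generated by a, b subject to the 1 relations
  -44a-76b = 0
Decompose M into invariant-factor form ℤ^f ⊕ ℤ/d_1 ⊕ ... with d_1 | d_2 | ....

rank_ℚ(R)=1; free=2−1=1
SNF(R) diag = [4] → torsion [4]

Answer: M ≅ ℤ^1 ⊕ ℤ/4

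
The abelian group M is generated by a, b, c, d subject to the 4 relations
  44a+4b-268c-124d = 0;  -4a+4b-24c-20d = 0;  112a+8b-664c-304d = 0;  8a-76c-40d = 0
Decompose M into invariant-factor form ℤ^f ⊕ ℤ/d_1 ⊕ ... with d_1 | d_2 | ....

Answer: M ≅ ℤ/4 ⊕ ℤ/4 ⊕ ℤ/8 ⊕ ℤ/8

Derivation:
rank_ℚ(R)=4; free=4−4=0
SNF(R) diag = [4, 4, 8, 8] → torsion [4, 4, 8, 8]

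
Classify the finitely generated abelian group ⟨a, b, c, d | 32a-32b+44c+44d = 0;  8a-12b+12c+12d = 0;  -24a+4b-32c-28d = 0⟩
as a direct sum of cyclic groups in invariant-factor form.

Answer: M ≅ ℤ^1 ⊕ ℤ/4 ⊕ ℤ/4 ⊕ ℤ/4

Derivation:
rank_ℚ(R)=3; free=4−3=1
SNF(R) diag = [4, 4, 4] → torsion [4, 4, 4]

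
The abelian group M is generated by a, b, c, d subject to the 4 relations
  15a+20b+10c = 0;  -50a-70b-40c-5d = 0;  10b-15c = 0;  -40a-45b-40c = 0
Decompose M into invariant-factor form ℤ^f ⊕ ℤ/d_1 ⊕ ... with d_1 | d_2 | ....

Answer: M ≅ ℤ/5 ⊕ ℤ/5 ⊕ ℤ/5 ⊕ ℤ/5

Derivation:
rank_ℚ(R)=4; free=4−4=0
SNF(R) diag = [5, 5, 5, 5] → torsion [5, 5, 5, 5]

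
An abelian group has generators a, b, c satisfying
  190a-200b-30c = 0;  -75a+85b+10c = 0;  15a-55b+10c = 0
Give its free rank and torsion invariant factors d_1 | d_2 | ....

rank_ℚ(R)=3; free=3−3=0
SNF(R) diag = [5, 10, 10] → torsion [5, 10, 10]

Answer: M ≅ ℤ/5 ⊕ ℤ/10 ⊕ ℤ/10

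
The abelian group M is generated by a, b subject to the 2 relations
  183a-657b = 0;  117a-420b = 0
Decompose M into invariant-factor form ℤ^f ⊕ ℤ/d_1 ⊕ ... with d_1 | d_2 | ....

Answer: M ≅ ℤ/3 ⊕ ℤ/3

Derivation:
rank_ℚ(R)=2; free=2−2=0
SNF(R) diag = [3, 3] → torsion [3, 3]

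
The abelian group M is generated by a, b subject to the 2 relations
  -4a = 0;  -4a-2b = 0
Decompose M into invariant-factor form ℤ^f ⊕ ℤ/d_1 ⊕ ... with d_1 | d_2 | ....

rank_ℚ(R)=2; free=2−2=0
SNF(R) diag = [2, 4] → torsion [2, 4]

Answer: M ≅ ℤ/2 ⊕ ℤ/4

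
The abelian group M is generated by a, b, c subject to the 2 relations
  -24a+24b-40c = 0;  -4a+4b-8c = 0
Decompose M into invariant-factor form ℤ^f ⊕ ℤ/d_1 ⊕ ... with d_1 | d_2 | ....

Answer: M ≅ ℤ^1 ⊕ ℤ/4 ⊕ ℤ/8

Derivation:
rank_ℚ(R)=2; free=3−2=1
SNF(R) diag = [4, 8] → torsion [4, 8]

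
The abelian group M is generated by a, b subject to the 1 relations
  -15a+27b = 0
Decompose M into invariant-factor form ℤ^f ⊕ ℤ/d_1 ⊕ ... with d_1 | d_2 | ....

Answer: M ≅ ℤ^1 ⊕ ℤ/3

Derivation:
rank_ℚ(R)=1; free=2−1=1
SNF(R) diag = [3] → torsion [3]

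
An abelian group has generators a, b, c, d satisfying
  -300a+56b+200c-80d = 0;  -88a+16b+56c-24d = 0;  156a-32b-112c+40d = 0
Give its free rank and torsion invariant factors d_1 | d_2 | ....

Answer: M ≅ ℤ^1 ⊕ ℤ/4 ⊕ ℤ/8 ⊕ ℤ/8

Derivation:
rank_ℚ(R)=3; free=4−3=1
SNF(R) diag = [4, 8, 8] → torsion [4, 8, 8]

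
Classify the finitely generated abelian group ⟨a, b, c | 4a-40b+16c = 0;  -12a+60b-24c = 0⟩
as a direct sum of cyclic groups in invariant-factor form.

Answer: M ≅ ℤ^1 ⊕ ℤ/4 ⊕ ℤ/12

Derivation:
rank_ℚ(R)=2; free=3−2=1
SNF(R) diag = [4, 12] → torsion [4, 12]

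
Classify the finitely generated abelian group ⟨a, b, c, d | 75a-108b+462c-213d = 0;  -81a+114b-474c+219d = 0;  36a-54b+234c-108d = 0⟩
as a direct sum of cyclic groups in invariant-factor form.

Answer: M ≅ ℤ^1 ⊕ ℤ/3 ⊕ ℤ/6 ⊕ ℤ/18

Derivation:
rank_ℚ(R)=3; free=4−3=1
SNF(R) diag = [3, 6, 18] → torsion [3, 6, 18]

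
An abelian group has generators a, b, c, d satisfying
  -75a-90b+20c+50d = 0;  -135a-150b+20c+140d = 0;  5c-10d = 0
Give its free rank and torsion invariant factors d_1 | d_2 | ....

Answer: M ≅ ℤ^1 ⊕ ℤ/5 ⊕ ℤ/15 ⊕ ℤ/30

Derivation:
rank_ℚ(R)=3; free=4−3=1
SNF(R) diag = [5, 15, 30] → torsion [5, 15, 30]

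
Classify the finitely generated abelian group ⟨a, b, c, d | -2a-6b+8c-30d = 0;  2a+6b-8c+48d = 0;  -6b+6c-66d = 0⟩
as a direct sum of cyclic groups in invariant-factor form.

rank_ℚ(R)=3; free=4−3=1
SNF(R) diag = [2, 6, 18] → torsion [2, 6, 18]

Answer: M ≅ ℤ^1 ⊕ ℤ/2 ⊕ ℤ/6 ⊕ ℤ/18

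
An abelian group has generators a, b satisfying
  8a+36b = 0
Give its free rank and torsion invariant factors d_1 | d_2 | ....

Answer: M ≅ ℤ^1 ⊕ ℤ/4

Derivation:
rank_ℚ(R)=1; free=2−1=1
SNF(R) diag = [4] → torsion [4]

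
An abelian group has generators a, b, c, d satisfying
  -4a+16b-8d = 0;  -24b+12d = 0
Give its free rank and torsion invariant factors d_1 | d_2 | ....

rank_ℚ(R)=2; free=4−2=2
SNF(R) diag = [4, 12] → torsion [4, 12]

Answer: M ≅ ℤ^2 ⊕ ℤ/4 ⊕ ℤ/12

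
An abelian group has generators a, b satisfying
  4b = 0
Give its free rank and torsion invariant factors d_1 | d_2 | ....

rank_ℚ(R)=1; free=2−1=1
SNF(R) diag = [4] → torsion [4]

Answer: M ≅ ℤ^1 ⊕ ℤ/4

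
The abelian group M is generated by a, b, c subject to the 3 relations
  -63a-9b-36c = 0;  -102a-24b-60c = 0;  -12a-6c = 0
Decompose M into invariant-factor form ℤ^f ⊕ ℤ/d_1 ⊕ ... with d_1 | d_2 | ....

Answer: M ≅ ℤ/3 ⊕ ℤ/6 ⊕ ℤ/18

Derivation:
rank_ℚ(R)=3; free=3−3=0
SNF(R) diag = [3, 6, 18] → torsion [3, 6, 18]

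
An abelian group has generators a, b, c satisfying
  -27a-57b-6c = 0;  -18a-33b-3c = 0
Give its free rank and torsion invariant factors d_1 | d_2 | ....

rank_ℚ(R)=2; free=3−2=1
SNF(R) diag = [3, 9] → torsion [3, 9]

Answer: M ≅ ℤ^1 ⊕ ℤ/3 ⊕ ℤ/9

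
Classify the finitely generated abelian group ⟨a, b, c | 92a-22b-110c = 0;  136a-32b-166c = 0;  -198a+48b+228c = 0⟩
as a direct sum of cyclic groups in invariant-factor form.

Answer: M ≅ ℤ/2 ⊕ ℤ/6 ⊕ ℤ/18

Derivation:
rank_ℚ(R)=3; free=3−3=0
SNF(R) diag = [2, 6, 18] → torsion [2, 6, 18]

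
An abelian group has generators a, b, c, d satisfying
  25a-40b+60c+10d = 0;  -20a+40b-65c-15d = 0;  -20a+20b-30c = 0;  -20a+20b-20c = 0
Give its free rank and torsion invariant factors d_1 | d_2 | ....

rank_ℚ(R)=4; free=4−4=0
SNF(R) diag = [5, 5, 10, 20] → torsion [5, 5, 10, 20]

Answer: M ≅ ℤ/5 ⊕ ℤ/5 ⊕ ℤ/10 ⊕ ℤ/20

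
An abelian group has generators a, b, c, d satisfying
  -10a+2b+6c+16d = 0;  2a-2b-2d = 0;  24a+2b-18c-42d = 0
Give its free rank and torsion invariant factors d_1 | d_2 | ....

rank_ℚ(R)=3; free=4−3=1
SNF(R) diag = [2, 2, 6] → torsion [2, 2, 6]

Answer: M ≅ ℤ^1 ⊕ ℤ/2 ⊕ ℤ/2 ⊕ ℤ/6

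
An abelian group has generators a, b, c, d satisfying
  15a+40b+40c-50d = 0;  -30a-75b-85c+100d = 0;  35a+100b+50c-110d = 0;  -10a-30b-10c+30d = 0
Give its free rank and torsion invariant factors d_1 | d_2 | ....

rank_ℚ(R)=4; free=4−4=0
SNF(R) diag = [5, 5, 10, 10] → torsion [5, 5, 10, 10]

Answer: M ≅ ℤ/5 ⊕ ℤ/5 ⊕ ℤ/10 ⊕ ℤ/10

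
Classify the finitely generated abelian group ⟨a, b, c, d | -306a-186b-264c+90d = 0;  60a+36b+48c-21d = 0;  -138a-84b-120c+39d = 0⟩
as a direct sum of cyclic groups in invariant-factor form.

Answer: M ≅ ℤ^1 ⊕ ℤ/3 ⊕ ℤ/6 ⊕ ℤ/6

Derivation:
rank_ℚ(R)=3; free=4−3=1
SNF(R) diag = [3, 6, 6] → torsion [3, 6, 6]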